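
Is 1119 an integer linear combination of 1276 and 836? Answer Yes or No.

gcd(1276, 836): 1276 = 1·836 + 440; 836 = 1·440 + 396; 440 = 1·396 + 44; 396 = 9·44 + 0 → 44
44 does not divide 1119, so a solution does not exist.

No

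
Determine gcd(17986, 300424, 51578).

34

17986 = 2 · 17 · 23²; 300424 = 2³ · 17 · 47²; 51578 = 2 · 17 · 37 · 41
gcd takes min exponent of each prime: 2 · 17 = 34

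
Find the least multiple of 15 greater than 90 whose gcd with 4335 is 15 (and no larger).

4335 = 15·289. Any t with gcd(t, 4335) = 15 is a multiple of 15, say 15s, with s coprime to 289.
Need s > 90/15, so s ≥ 7. First s ≥ 7 with gcd(s, 289) = 1 is s = 7. Thus t = 15·7 = 105.

105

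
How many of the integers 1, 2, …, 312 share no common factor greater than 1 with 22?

142

Prime factors of 22: 2, 11. Count integers ≤ 312 divisible by none of them.
By inclusion–exclusion: 312 − ⌊312/2⌋ − ⌊312/11⌋ + ⌊312/22⌋ = 142.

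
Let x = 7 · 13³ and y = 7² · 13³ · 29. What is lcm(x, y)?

3121937

max exponent per prime: 7² · 13³ · 29 = 3121937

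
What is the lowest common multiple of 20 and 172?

gcd first: 172 = 8·20 + 12; 20 = 1·12 + 8; 12 = 1·8 + 4; 8 = 2·4 + 0 → gcd = 4
lcm = 20·172/gcd = 3440/4 = 860

860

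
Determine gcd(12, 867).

12 = 2² · 3
867 = 3 · 17²
Common: 3 = 3

3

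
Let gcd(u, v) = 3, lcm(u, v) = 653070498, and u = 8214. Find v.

Using uv = gcd(u,v)·lcm(u,v) = 3·653070498 = 1959211494, we get v = 1959211494/8214 = 238521.

238521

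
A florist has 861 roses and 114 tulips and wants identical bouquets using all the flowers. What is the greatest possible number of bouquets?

3

861 = 3 · 7 · 41
114 = 2 · 3 · 19
Common: 3 = 3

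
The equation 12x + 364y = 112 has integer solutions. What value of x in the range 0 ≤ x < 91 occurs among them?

Reduce mod 364: 12x ≡ 112 (mod 364). With g = gcd(12, 364) = 4 dividing 112, divide through: 3x ≡ 28 (mod 91).
Since gcd(3, 91) = 1, x ≡ 28·(3)⁻¹ ≡ 70 (mod 91). Smallest non-negative: 70.

70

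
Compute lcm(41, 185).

7585

41 = 41; 185 = 5 · 37
max exponents: 5 · 37 · 41 = 7585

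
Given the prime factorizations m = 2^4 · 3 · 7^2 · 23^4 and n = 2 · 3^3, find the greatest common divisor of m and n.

6

min exponent per shared prime: 2 · 3 = 6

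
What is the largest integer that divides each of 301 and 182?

7

301 = 7 · 43
182 = 2 · 7 · 13
Common: 7 = 7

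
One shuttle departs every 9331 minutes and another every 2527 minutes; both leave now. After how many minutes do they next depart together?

gcd first: 9331 = 3·2527 + 1750; 2527 = 1·1750 + 777; 1750 = 2·777 + 196; 777 = 3·196 + 189; 196 = 1·189 + 7; 189 = 27·7 + 0 → gcd = 7
lcm = 9331·2527/gcd = 23579437/7 = 3368491

3368491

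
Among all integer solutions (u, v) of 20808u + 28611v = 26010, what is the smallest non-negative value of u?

4

Reduce mod 28611: 20808u ≡ 26010 (mod 28611). With g = gcd(20808, 28611) = 2601 dividing 26010, divide through: 8u ≡ 10 (mod 11).
Since gcd(8, 11) = 1, u ≡ 10·(8)⁻¹ ≡ 4 (mod 11). Smallest non-negative: 4.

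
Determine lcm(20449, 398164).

20449 = 11² · 13²; 398164 = 2² · 13² · 19 · 31
max exponents: 2² · 11² · 13² · 19 · 31 = 48177844

48177844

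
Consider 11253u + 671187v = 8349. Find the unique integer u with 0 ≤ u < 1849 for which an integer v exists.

gcd(11253, 671187) = 363 (Euclid: 671187 = 59·11253 + 7260; 11253 = 1·7260 + 3993; 7260 = 1·3993 + 3267; 3993 = 1·3267 + 726; 3267 = 4·726 + 363; 726 = 2·363 + 0), and 363 | 8349.
Extended Euclid: 11253·(-835) + 671187·(14) = 363. Scale by 23: u₀ = -19205.
General solution u = u₀ + 1849t; reducing mod 1849 gives u = 1134 (and v = -19).

1134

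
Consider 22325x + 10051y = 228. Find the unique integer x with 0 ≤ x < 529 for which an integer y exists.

190

Euclid: 22325 = 2·10051 + 2223; 10051 = 4·2223 + 1159; 2223 = 1·1159 + 1064; 1159 = 1·1064 + 95; 1064 = 11·95 + 19; 95 = 5·19 + 0 → gcd = 19; 228 = 19·12.
Back-substitution yields 22325·(104) + 10051·(-231) = 19, so one solution is x = 104·12 = 1248, y = -231·12 = -2772.
Solutions in x differ by 10051/19 = 529; the one in [0, 529) is 1248 mod 529 = 190.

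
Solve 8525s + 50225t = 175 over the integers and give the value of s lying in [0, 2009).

707

Reduce mod 50225: 8525s ≡ 175 (mod 50225). With g = gcd(8525, 50225) = 25 dividing 175, divide through: 341s ≡ 7 (mod 2009).
Since gcd(341, 2009) = 1, s ≡ 7·(341)⁻¹ ≡ 707 (mod 2009). Smallest non-negative: 707.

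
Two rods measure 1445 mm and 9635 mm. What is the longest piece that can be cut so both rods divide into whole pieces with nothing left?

Euclid: 9635 = 6·1445 + 965; 1445 = 1·965 + 480; 965 = 2·480 + 5; 480 = 96·5 + 0. Last nonzero remainder: 5.

5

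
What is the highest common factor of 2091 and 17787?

Euclid: 17787 = 8·2091 + 1059; 2091 = 1·1059 + 1032; 1059 = 1·1032 + 27; 1032 = 38·27 + 6; 27 = 4·6 + 3; 6 = 2·3 + 0. Last nonzero remainder: 3.

3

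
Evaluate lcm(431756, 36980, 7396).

431756 = 2² · 13 · 19² · 23; 36980 = 2² · 5 · 43²; 7396 = 2² · 43²
lcm takes max exponent of each prime: 2² · 5 · 13 · 19² · 23 · 43² = 3991584220

3991584220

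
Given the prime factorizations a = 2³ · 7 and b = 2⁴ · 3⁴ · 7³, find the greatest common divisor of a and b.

56

min exponent per shared prime: 2³ · 7 = 56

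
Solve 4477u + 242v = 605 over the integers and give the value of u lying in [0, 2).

Reduce mod 242: 4477u ≡ 605 (mod 242). With g = gcd(4477, 242) = 121 dividing 605, divide through: 37u ≡ 5 (mod 2).
Since gcd(37, 2) = 1, u ≡ 5·(37)⁻¹ ≡ 1 (mod 2). Smallest non-negative: 1.

1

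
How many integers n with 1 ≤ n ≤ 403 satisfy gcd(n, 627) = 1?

627 = 3·11·19. Inclusion–exclusion on these primes:
403 − ⌊403/3⌋ − ⌊403/11⌋ − ⌊403/19⌋ + ⌊403/33⌋ + ⌊403/57⌋ + ⌊403/209⌋ − ⌊403/627⌋ = 232

232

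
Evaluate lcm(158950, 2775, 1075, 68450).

28070728950

158950 = 2 · 5² · 11 · 17²; 2775 = 3 · 5² · 37; 1075 = 5² · 43; 68450 = 2 · 5² · 37²
lcm takes max exponent of each prime: 2 · 3 · 5² · 11 · 17² · 37² · 43 = 28070728950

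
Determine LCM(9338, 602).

401534

gcd first: 9338 = 15·602 + 308; 602 = 1·308 + 294; 308 = 1·294 + 14; 294 = 21·14 + 0 → gcd = 14
lcm = 9338·602/gcd = 5621476/14 = 401534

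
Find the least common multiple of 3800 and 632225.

gcd first: 632225 = 166·3800 + 1425; 3800 = 2·1425 + 950; 1425 = 1·950 + 475; 950 = 2·475 + 0 → gcd = 475
lcm = 3800·632225/gcd = 2402455000/475 = 5057800

5057800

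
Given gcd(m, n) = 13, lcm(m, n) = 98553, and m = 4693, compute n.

Using mn = gcd(m,n)·lcm(m,n) = 13·98553 = 1281189, we get n = 1281189/4693 = 273.

273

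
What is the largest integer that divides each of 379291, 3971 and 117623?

379291 = 11 · 29² · 41; 3971 = 11 · 19²; 117623 = 11 · 17² · 37
gcd takes min exponent of each prime: 11 = 11

11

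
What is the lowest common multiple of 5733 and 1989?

97461

gcd first: 5733 = 2·1989 + 1755; 1989 = 1·1755 + 234; 1755 = 7·234 + 117; 234 = 2·117 + 0 → gcd = 117
lcm = 5733·1989/gcd = 11402937/117 = 97461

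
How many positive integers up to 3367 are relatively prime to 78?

Prime factors of 78: 2, 3, 13. Count integers ≤ 3367 divisible by none of them.
By inclusion–exclusion: 3367 − ⌊3367/2⌋ − ⌊3367/3⌋ − ⌊3367/13⌋ + ⌊3367/6⌋ + ⌊3367/26⌋ + ⌊3367/39⌋ − ⌊3367/78⌋ = 1036.

1036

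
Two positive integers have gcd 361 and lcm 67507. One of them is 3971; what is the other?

6137

p·q = gcd·lcm = 361·67507 = 24370027, so q = 24370027/3971 = 6137.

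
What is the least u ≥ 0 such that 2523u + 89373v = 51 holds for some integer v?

8785

Reduce mod 89373: 2523u ≡ 51 (mod 89373). With g = gcd(2523, 89373) = 3 dividing 51, divide through: 841u ≡ 17 (mod 29791).
Since gcd(841, 29791) = 1, u ≡ 17·(841)⁻¹ ≡ 8785 (mod 29791). Smallest non-negative: 8785.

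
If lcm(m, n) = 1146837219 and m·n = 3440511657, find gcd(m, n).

3

gcd·lcm = product, so gcd = 3440511657/1146837219 = 3.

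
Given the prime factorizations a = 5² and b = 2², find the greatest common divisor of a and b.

min exponent per shared prime: (none) = 1

1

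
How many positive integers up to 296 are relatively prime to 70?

101

70 = 2·5·7. Inclusion–exclusion on these primes:
296 − ⌊296/2⌋ − ⌊296/5⌋ − ⌊296/7⌋ + ⌊296/10⌋ + ⌊296/14⌋ + ⌊296/35⌋ − ⌊296/70⌋ = 101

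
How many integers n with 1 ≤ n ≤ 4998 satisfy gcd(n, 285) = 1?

285 = 3·5·19. Inclusion–exclusion on these primes:
4998 − ⌊4998/3⌋ − ⌊4998/5⌋ − ⌊4998/19⌋ + ⌊4998/15⌋ + ⌊4998/57⌋ + ⌊4998/95⌋ − ⌊4998/285⌋ = 2525

2525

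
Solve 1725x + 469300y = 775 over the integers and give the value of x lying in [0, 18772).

11971

gcd(1725, 469300) = 25 (Euclid: 469300 = 272·1725 + 100; 1725 = 17·100 + 25; 100 = 4·25 + 0), and 25 | 775.
Extended Euclid: 1725·(4625) + 469300·(-17) = 25. Scale by 31: x₀ = 143375.
General solution x = x₀ + 18772t; reducing mod 18772 gives x = 11971 (and y = -44).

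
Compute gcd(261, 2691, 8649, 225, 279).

gcd(261, 2691): 2691 = 10·261 + 81; 261 = 3·81 + 18; 81 = 4·18 + 9; 18 = 2·9 + 0 → 9
gcd(9, 8649): 8649 = 961·9 + 0 → 9
gcd(9, 225): 225 = 25·9 + 0 → 9
gcd(9, 279): 279 = 31·9 + 0 → 9

9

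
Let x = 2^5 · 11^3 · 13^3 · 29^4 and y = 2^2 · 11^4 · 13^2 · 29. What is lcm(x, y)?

max exponent per prime: 2^5 · 11^4 · 13^3 · 29^4 = 728019090010784

728019090010784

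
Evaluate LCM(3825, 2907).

gcd first: 3825 = 1·2907 + 918; 2907 = 3·918 + 153; 918 = 6·153 + 0 → gcd = 153
lcm = 3825·2907/gcd = 11119275/153 = 72675

72675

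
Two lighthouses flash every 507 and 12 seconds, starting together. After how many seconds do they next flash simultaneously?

2028

gcd first: 507 = 42·12 + 3; 12 = 4·3 + 0 → gcd = 3
lcm = 507·12/gcd = 6084/3 = 2028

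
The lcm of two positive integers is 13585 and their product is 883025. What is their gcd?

65

From gcd × lcm = ab: gcd = 883025 / 13585 = 65.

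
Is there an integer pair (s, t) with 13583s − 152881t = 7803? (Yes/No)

Yes

By Bézout, 13583s − 152881t = 7803 has integer solutions iff gcd(13583, 152881) | 7803.
Euclid: 152881 = 11·13583 + 3468; 13583 = 3·3468 + 3179; 3468 = 1·3179 + 289; 3179 = 11·289 + 0. gcd = 289; 7803 mod 289 = 0. Yes.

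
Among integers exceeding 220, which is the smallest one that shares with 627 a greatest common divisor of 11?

627 = 11·57. Any t with gcd(t, 627) = 11 is a multiple of 11, say 11s, with s coprime to 57.
Need s > 220/11, so s ≥ 21. First s ≥ 21 with gcd(s, 57) = 1 is s = 22. Thus t = 11·22 = 242.

242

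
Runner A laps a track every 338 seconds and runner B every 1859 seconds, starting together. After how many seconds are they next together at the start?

gcd first: 1859 = 5·338 + 169; 338 = 2·169 + 0 → gcd = 169
lcm = 338·1859/gcd = 628342/169 = 3718

3718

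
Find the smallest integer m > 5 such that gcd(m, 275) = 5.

10

gcd(m, 275) = 5 forces 5 | m; write m = 5s. Then gcd(5s, 5·55) = 5·gcd(s, 55), so need gcd(s, 55) = 1.
5s > 5 gives s ≥ 2. The least s ≥ 2 coprime to 55 is 2, so m = 5·2 = 10.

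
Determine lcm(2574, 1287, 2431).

lcm(2574, 1287) = 2574·1287/gcd = 3312738/1287 = 2574
lcm(2574, 2431) = 2574·2431/gcd = 6257394/143 = 43758

43758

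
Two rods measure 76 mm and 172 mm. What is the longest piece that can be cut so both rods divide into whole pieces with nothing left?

Euclid: 172 = 2·76 + 20; 76 = 3·20 + 16; 20 = 1·16 + 4; 16 = 4·4 + 0. Last nonzero remainder: 4.

4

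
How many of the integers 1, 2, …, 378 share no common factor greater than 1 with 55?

275

Prime factors of 55: 5, 11. Count integers ≤ 378 divisible by none of them.
By inclusion–exclusion: 378 − ⌊378/5⌋ − ⌊378/11⌋ + ⌊378/55⌋ = 275.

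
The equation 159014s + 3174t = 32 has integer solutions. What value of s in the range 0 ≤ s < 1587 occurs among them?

364

Reduce mod 3174: 159014s ≡ 32 (mod 3174). With g = gcd(159014, 3174) = 2 dividing 32, divide through: 79507s ≡ 16 (mod 1587).
Since gcd(79507, 1587) = 1, s ≡ 16·(79507)⁻¹ ≡ 364 (mod 1587). Smallest non-negative: 364.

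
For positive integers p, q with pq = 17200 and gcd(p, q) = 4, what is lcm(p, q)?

4300

For any two positive integers, gcd × lcm equals their product. Hence lcm = 17200 / 4 = 4300.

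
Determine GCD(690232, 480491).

361

Euclid: 690232 = 1·480491 + 209741; 480491 = 2·209741 + 61009; 209741 = 3·61009 + 26714; 61009 = 2·26714 + 7581; 26714 = 3·7581 + 3971; 7581 = 1·3971 + 3610; 3971 = 1·3610 + 361; 3610 = 10·361 + 0. Last nonzero remainder: 361.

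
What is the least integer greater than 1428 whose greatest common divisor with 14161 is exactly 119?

1547

14161 = 119·119. Any a with gcd(a, 14161) = 119 is a multiple of 119, say 119s, with s coprime to 119.
Need s > 1428/119, so s ≥ 13. First s ≥ 13 with gcd(s, 119) = 1 is s = 13. Thus a = 119·13 = 1547.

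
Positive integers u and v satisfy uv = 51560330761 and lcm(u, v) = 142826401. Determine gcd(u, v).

gcd·lcm = product, so gcd = 51560330761/142826401 = 361.

361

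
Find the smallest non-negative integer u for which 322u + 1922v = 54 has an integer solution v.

609

gcd(322, 1922) = 2 (Euclid: 1922 = 5·322 + 312; 322 = 1·312 + 10; 312 = 31·10 + 2; 10 = 5·2 + 0), and 2 | 54.
Extended Euclid: 322·(-191) + 1922·(32) = 2. Scale by 27: u₀ = -5157.
General solution u = u₀ + 961t; reducing mod 961 gives u = 609 (and v = -102).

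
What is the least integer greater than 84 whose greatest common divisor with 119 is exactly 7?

Multiples of 7 above 84: 7·13, 7·14, … . Need the cofactor coprime to 119/7 = 17.
Checking s = 13, 14, … the first with gcd(s, 17) = 1 is s = 13, giving 91.

91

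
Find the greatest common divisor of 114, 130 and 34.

114 = 2 · 3 · 19; 130 = 2 · 5 · 13; 34 = 2 · 17
gcd takes min exponent of each prime: 2 = 2

2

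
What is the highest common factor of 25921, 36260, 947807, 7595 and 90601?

25921 = 7² · 23²; 36260 = 2² · 5 · 7² · 37; 947807 = 7² · 23 · 29²; 7595 = 5 · 7² · 31; 90601 = 7² · 43²
gcd takes min exponent of each prime: 7² = 49

49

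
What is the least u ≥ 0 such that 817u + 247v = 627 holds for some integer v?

Reduce mod 247: 817u ≡ 627 (mod 247). With g = gcd(817, 247) = 19 dividing 627, divide through: 43u ≡ 33 (mod 13).
Since gcd(43, 13) = 1, u ≡ 33·(43)⁻¹ ≡ 5 (mod 13). Smallest non-negative: 5.

5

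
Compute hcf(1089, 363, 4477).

121

gcd(1089, 363): 1089 = 3·363 + 0 → 363
gcd(363, 4477): 4477 = 12·363 + 121; 363 = 3·121 + 0 → 121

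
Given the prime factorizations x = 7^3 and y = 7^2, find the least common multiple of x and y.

max exponent per prime: 7^3 = 343

343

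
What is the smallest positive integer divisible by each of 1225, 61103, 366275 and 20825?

7764663725

1225 = 5² · 7²; 61103 = 7² · 29 · 43; 366275 = 5² · 7² · 13 · 23; 20825 = 5² · 7² · 17
lcm takes max exponent of each prime: 5² · 7² · 13 · 17 · 23 · 29 · 43 = 7764663725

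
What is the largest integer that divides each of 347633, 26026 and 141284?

1859

gcd(347633, 26026): 347633 = 13·26026 + 9295; 26026 = 2·9295 + 7436; 9295 = 1·7436 + 1859; 7436 = 4·1859 + 0 → 1859
gcd(1859, 141284): 141284 = 76·1859 + 0 → 1859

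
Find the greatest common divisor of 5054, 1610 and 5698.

5054 = 2 · 7 · 19²; 1610 = 2 · 5 · 7 · 23; 5698 = 2 · 7 · 11 · 37
gcd takes min exponent of each prime: 2 · 7 = 14

14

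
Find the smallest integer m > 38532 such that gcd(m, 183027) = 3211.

183027 = 3211·57. Any m with gcd(m, 183027) = 3211 is a multiple of 3211, say 3211s, with s coprime to 57.
Need s > 38532/3211, so s ≥ 13. First s ≥ 13 with gcd(s, 57) = 1 is s = 13. Thus m = 3211·13 = 41743.

41743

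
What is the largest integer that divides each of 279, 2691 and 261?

gcd(279, 2691): 2691 = 9·279 + 180; 279 = 1·180 + 99; 180 = 1·99 + 81; 99 = 1·81 + 18; 81 = 4·18 + 9; 18 = 2·9 + 0 → 9
gcd(9, 261): 261 = 29·9 + 0 → 9

9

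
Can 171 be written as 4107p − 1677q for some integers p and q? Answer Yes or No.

gcd(4107, 1677): 4107 = 2·1677 + 753; 1677 = 2·753 + 171; 753 = 4·171 + 69; 171 = 2·69 + 33; 69 = 2·33 + 3; 33 = 11·3 + 0 → 3
3 divides 171, so a solution exists.

Yes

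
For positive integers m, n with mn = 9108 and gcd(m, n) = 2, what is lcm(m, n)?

4554

gcd·lcm = product, so lcm = 9108/2 = 4554.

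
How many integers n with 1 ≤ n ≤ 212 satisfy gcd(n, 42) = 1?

Prime factors of 42: 2, 3, 7. Count integers ≤ 212 divisible by none of them.
By inclusion–exclusion: 212 − ⌊212/2⌋ − ⌊212/3⌋ − ⌊212/7⌋ + ⌊212/6⌋ + ⌊212/14⌋ + ⌊212/21⌋ − ⌊212/42⌋ = 61.

61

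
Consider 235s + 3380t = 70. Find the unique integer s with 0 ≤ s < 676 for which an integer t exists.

Euclid: 3380 = 14·235 + 90; 235 = 2·90 + 55; 90 = 1·55 + 35; 55 = 1·35 + 20; 35 = 1·20 + 15; 20 = 1·15 + 5; 15 = 3·5 + 0 → gcd = 5; 70 = 5·14.
Back-substitution yields 235·(187) + 3380·(-13) = 5, so one solution is s = 187·14 = 2618, t = -13·14 = -182.
Solutions in s differ by 3380/5 = 676; the one in [0, 676) is 2618 mod 676 = 590.

590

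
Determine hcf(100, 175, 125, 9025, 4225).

25

gcd(100, 175): 175 = 1·100 + 75; 100 = 1·75 + 25; 75 = 3·25 + 0 → 25
gcd(25, 125): 125 = 5·25 + 0 → 25
gcd(25, 9025): 9025 = 361·25 + 0 → 25
gcd(25, 4225): 4225 = 169·25 + 0 → 25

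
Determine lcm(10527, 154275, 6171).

4473975

10527 = 3 · 11² · 29; 154275 = 3 · 5² · 11² · 17; 6171 = 3 · 11² · 17
lcm takes max exponent of each prime: 3 · 5² · 11² · 17 · 29 = 4473975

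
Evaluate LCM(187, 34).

374

gcd first: 187 = 5·34 + 17; 34 = 2·17 + 0 → gcd = 17
lcm = 187·34/gcd = 6358/17 = 374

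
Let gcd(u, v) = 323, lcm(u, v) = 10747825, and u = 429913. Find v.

8075

u·v = gcd·lcm = 323·10747825 = 3471547475, so v = 3471547475/429913 = 8075.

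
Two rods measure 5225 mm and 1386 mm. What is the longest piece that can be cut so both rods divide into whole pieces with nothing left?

11

5225 = 5² · 11 · 19
1386 = 2 · 3² · 7 · 11
Common: 11 = 11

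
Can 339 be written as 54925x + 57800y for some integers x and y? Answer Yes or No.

gcd(54925, 57800): 57800 = 1·54925 + 2875; 54925 = 19·2875 + 300; 2875 = 9·300 + 175; 300 = 1·175 + 125; 175 = 1·125 + 50; 125 = 2·50 + 25; 50 = 2·25 + 0 → 25
25 does not divide 339, so a solution does not exist.

No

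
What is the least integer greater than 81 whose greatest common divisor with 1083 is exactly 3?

gcd(m, 1083) = 3 forces 3 | m; write m = 3s. Then gcd(3s, 3·361) = 3·gcd(s, 361), so need gcd(s, 361) = 1.
3s > 81 gives s ≥ 28. The least s ≥ 28 coprime to 361 is 28, so m = 3·28 = 84.

84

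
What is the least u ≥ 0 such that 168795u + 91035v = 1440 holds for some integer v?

gcd(168795, 91035) = 45 (Euclid: 168795 = 1·91035 + 77760; 91035 = 1·77760 + 13275; 77760 = 5·13275 + 11385; 13275 = 1·11385 + 1890; 11385 = 6·1890 + 45; 1890 = 42·45 + 0), and 45 | 1440.
Extended Euclid: 168795·(48) + 91035·(-89) = 45. Scale by 32: u₀ = 1536.
General solution u = u₀ + 2023t; reducing mod 2023 gives u = 1536 (and v = -2848).

1536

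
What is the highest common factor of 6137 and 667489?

Euclid: 667489 = 108·6137 + 4693; 6137 = 1·4693 + 1444; 4693 = 3·1444 + 361; 1444 = 4·361 + 0. Last nonzero remainder: 361.

361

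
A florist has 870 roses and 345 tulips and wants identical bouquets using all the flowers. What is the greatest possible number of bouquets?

15

870 = 2 · 3 · 5 · 29
345 = 3 · 5 · 23
Common: 3 · 5 = 15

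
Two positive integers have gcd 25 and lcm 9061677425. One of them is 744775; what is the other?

304175

Using mn = gcd(m,n)·lcm(m,n) = 25·9061677425 = 226541935625, we get n = 226541935625/744775 = 304175.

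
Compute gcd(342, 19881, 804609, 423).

9

342 = 2 · 3² · 19; 19881 = 3² · 47²; 804609 = 3² · 13² · 23²; 423 = 3² · 47
gcd takes min exponent of each prime: 3² = 9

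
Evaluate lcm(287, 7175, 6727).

287 = 7 · 41; 7175 = 5² · 7 · 41; 6727 = 7 · 31²
lcm takes max exponent of each prime: 5² · 7 · 31² · 41 = 6895175

6895175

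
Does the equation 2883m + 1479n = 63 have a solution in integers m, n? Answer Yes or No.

By Bézout, 2883m + 1479n = 63 has integer solutions iff gcd(2883, 1479) | 63.
Euclid: 2883 = 1·1479 + 1404; 1479 = 1·1404 + 75; 1404 = 18·75 + 54; 75 = 1·54 + 21; 54 = 2·21 + 12; 21 = 1·12 + 9; 12 = 1·9 + 3; 9 = 3·3 + 0. gcd = 3; 63 mod 3 = 0. Yes.

Yes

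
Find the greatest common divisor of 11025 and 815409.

11025 = 3² · 5² · 7²
815409 = 3² · 7² · 43²
Common: 3² · 7² = 441

441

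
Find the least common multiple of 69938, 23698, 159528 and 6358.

lcm(69938, 23698) = 69938·23698/gcd = 1657390724/578 = 2867458
lcm(2867458, 159528) = 2867458·159528/gcd = 457439839824/578 = 791418408
lcm(791418408, 6358) = 791418408·6358/gcd = 5031838238064/6358 = 791418408

791418408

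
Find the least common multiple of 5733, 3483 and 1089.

268459191

lcm(5733, 3483) = 5733·3483/gcd = 19968039/9 = 2218671
lcm(2218671, 1089) = 2218671·1089/gcd = 2416132719/9 = 268459191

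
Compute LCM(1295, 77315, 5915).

lcm(1295, 77315) = 1295·77315/gcd = 100122925/35 = 2860655
lcm(2860655, 5915) = 2860655·5915/gcd = 16920774325/35 = 483450695

483450695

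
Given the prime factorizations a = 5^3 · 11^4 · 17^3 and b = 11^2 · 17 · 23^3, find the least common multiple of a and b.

109398413988875

max exponent per prime: 5^3 · 11^4 · 17^3 · 23^3 = 109398413988875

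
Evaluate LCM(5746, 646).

109174

gcd first: 5746 = 8·646 + 578; 646 = 1·578 + 68; 578 = 8·68 + 34; 68 = 2·34 + 0 → gcd = 34
lcm = 5746·646/gcd = 3711916/34 = 109174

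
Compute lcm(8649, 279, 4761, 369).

lcm(8649, 279) = 8649·279/gcd = 2413071/279 = 8649
lcm(8649, 4761) = 8649·4761/gcd = 41177889/9 = 4575321
lcm(4575321, 369) = 4575321·369/gcd = 1688293449/9 = 187588161

187588161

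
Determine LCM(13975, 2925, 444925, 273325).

144808404975

13975 = 5² · 13 · 43; 2925 = 3² · 5² · 13; 444925 = 5² · 13 · 37²; 273325 = 5² · 13 · 29²
lcm takes max exponent of each prime: 3² · 5² · 13 · 29² · 37² · 43 = 144808404975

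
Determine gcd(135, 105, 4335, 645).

15

135 = 3³ · 5; 105 = 3 · 5 · 7; 4335 = 3 · 5 · 17²; 645 = 3 · 5 · 43
gcd takes min exponent of each prime: 3 · 5 = 15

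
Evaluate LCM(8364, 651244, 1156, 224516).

772976482212

lcm(8364, 651244) = 8364·651244/gcd = 5447004816/164 = 33213444
lcm(33213444, 1156) = 33213444·1156/gcd = 38394741264/68 = 564628548
lcm(564628548, 224516) = 564628548·224516/gcd = 126768143082768/164 = 772976482212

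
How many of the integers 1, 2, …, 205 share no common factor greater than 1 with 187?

187 = 11·17. Inclusion–exclusion on these primes:
205 − ⌊205/11⌋ − ⌊205/17⌋ + ⌊205/187⌋ = 176

176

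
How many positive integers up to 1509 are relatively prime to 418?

Prime factors of 418: 2, 11, 19. Count integers ≤ 1509 divisible by none of them.
By inclusion–exclusion: 1509 − ⌊1509/2⌋ − ⌊1509/11⌋ − ⌊1509/19⌋ + ⌊1509/22⌋ + ⌊1509/38⌋ + ⌊1509/209⌋ − ⌊1509/418⌋ = 650.

650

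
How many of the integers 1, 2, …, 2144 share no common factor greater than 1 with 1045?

Prime factors of 1045: 5, 11, 19. Count integers ≤ 2144 divisible by none of them.
By inclusion–exclusion: 2144 − ⌊2144/5⌋ − ⌊2144/11⌋ − ⌊2144/19⌋ + ⌊2144/55⌋ + ⌊2144/95⌋ + ⌊2144/209⌋ − ⌊2144/1045⌋ = 1478.

1478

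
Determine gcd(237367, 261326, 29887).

gcd(237367, 261326): 261326 = 1·237367 + 23959; 237367 = 9·23959 + 21736; 23959 = 1·21736 + 2223; 21736 = 9·2223 + 1729; 2223 = 1·1729 + 494; 1729 = 3·494 + 247; 494 = 2·247 + 0 → 247
gcd(247, 29887): 29887 = 121·247 + 0 → 247

247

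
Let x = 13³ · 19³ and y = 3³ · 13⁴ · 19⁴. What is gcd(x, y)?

15069223

min exponent per shared prime: 13³ · 19³ = 15069223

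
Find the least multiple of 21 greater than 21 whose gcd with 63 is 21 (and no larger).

63 = 21·3. Any x with gcd(x, 63) = 21 is a multiple of 21, say 21s, with s coprime to 3.
Need s > 21/21, so s ≥ 2. First s ≥ 2 with gcd(s, 3) = 1 is s = 2. Thus x = 21·2 = 42.

42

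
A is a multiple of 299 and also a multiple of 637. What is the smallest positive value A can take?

14651

gcd first: 637 = 2·299 + 39; 299 = 7·39 + 26; 39 = 1·26 + 13; 26 = 2·13 + 0 → gcd = 13
lcm = 299·637/gcd = 190463/13 = 14651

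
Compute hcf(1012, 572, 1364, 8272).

44

gcd(1012, 572): 1012 = 1·572 + 440; 572 = 1·440 + 132; 440 = 3·132 + 44; 132 = 3·44 + 0 → 44
gcd(44, 1364): 1364 = 31·44 + 0 → 44
gcd(44, 8272): 8272 = 188·44 + 0 → 44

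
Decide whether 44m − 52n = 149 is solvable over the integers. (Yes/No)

No

gcd(44, 52): 52 = 1·44 + 8; 44 = 5·8 + 4; 8 = 2·4 + 0 → 4
4 does not divide 149, so a solution does not exist.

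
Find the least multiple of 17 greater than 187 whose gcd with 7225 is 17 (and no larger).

204

7225 = 17·425. Any a with gcd(a, 7225) = 17 is a multiple of 17, say 17s, with s coprime to 425.
Need s > 187/17, so s ≥ 12. First s ≥ 12 with gcd(s, 425) = 1 is s = 12. Thus a = 17·12 = 204.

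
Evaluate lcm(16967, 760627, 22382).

lcm(16967, 760627) = 16967·760627/gcd = 12905558309/361 = 35749469
lcm(35749469, 22382) = 35749469·22382/gcd = 800144615158/361 = 2216467078

2216467078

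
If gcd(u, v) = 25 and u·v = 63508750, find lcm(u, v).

gcd·lcm = product, so lcm = 63508750/25 = 2540350.

2540350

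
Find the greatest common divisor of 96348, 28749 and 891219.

gcd(96348, 28749): 96348 = 3·28749 + 10101; 28749 = 2·10101 + 8547; 10101 = 1·8547 + 1554; 8547 = 5·1554 + 777; 1554 = 2·777 + 0 → 777
gcd(777, 891219): 891219 = 1147·777 + 0 → 777

777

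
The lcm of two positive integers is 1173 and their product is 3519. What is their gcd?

3

From gcd × lcm = pq: gcd = 3519 / 1173 = 3.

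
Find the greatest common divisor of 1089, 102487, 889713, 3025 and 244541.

121

gcd(1089, 102487): 102487 = 94·1089 + 121; 1089 = 9·121 + 0 → 121
gcd(121, 889713): 889713 = 7353·121 + 0 → 121
gcd(121, 3025): 3025 = 25·121 + 0 → 121
gcd(121, 244541): 244541 = 2021·121 + 0 → 121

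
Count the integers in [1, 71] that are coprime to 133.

133 = 7·19. Inclusion–exclusion on these primes:
71 − ⌊71/7⌋ − ⌊71/19⌋ + ⌊71/133⌋ = 58

58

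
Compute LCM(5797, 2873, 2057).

10776623

5797 = 11 · 17 · 31; 2873 = 13² · 17; 2057 = 11² · 17
lcm takes max exponent of each prime: 11² · 13² · 17 · 31 = 10776623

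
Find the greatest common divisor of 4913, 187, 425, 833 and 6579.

gcd(4913, 187): 4913 = 26·187 + 51; 187 = 3·51 + 34; 51 = 1·34 + 17; 34 = 2·17 + 0 → 17
gcd(17, 425): 425 = 25·17 + 0 → 17
gcd(17, 833): 833 = 49·17 + 0 → 17
gcd(17, 6579): 6579 = 387·17 + 0 → 17

17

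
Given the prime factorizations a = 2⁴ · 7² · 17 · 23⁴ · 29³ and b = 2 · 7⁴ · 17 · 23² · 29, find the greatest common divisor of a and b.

min exponent per shared prime: 2 · 7² · 17 · 23² · 29 = 25558106

25558106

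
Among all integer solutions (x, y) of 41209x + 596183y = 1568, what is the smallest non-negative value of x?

11299

Reduce mod 596183: 41209x ≡ 1568 (mod 596183). With g = gcd(41209, 596183) = 49 dividing 1568, divide through: 841x ≡ 32 (mod 12167).
Since gcd(841, 12167) = 1, x ≡ 32·(841)⁻¹ ≡ 11299 (mod 12167). Smallest non-negative: 11299.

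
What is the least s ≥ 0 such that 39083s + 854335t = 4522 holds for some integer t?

1574

Reduce mod 854335: 39083s ≡ 4522 (mod 854335). With g = gcd(39083, 854335) = 323 dividing 4522, divide through: 121s ≡ 14 (mod 2645).
Since gcd(121, 2645) = 1, s ≡ 14·(121)⁻¹ ≡ 1574 (mod 2645). Smallest non-negative: 1574.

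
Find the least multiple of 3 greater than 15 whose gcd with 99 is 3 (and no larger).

gcd(t, 99) = 3 forces 3 | t; write t = 3s. Then gcd(3s, 3·33) = 3·gcd(s, 33), so need gcd(s, 33) = 1.
3s > 15 gives s ≥ 6. The least s ≥ 6 coprime to 33 is 7, so t = 3·7 = 21.

21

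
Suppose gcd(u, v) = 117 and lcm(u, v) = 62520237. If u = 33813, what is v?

216333

u·v = gcd·lcm = 117·62520237 = 7314867729, so v = 7314867729/33813 = 216333.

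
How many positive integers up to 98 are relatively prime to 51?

62

Prime factors of 51: 3, 17. Count integers ≤ 98 divisible by none of them.
By inclusion–exclusion: 98 − ⌊98/3⌋ − ⌊98/17⌋ + ⌊98/51⌋ = 62.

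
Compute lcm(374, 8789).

17578

374 = 2 · 11 · 17; 8789 = 11 · 17 · 47
max exponents: 2 · 11 · 17 · 47 = 17578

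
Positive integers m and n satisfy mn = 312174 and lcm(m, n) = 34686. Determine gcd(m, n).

gcd·lcm = product, so gcd = 312174/34686 = 9.

9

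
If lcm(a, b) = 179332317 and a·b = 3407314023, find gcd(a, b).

gcd·lcm = product, so gcd = 3407314023/179332317 = 19.

19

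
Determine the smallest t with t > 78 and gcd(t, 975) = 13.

Multiples of 13 above 78: 13·7, 13·8, … . Need the cofactor coprime to 975/13 = 75.
Checking s = 7, 8, … the first with gcd(s, 75) = 1 is s = 7, giving 91.

91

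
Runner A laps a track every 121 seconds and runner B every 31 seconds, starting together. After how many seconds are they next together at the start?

3751

121 = 11²; 31 = 31
max exponents: 11² · 31 = 3751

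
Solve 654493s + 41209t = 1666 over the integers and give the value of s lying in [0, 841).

263

gcd(654493, 41209) = 49 (Euclid: 654493 = 15·41209 + 36358; 41209 = 1·36358 + 4851; 36358 = 7·4851 + 2401; 4851 = 2·2401 + 49; 2401 = 49·49 + 0), and 49 | 1666.
Extended Euclid: 654493·(-17) + 41209·(270) = 49. Scale by 34: s₀ = -578.
General solution s = s₀ + 841k; reducing mod 841 gives s = 263 (and t = -4177).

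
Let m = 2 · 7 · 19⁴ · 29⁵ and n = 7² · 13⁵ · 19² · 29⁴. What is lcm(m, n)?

97262903614974457906

max exponent per prime: 2 · 7² · 13⁵ · 19⁴ · 29⁵ = 97262903614974457906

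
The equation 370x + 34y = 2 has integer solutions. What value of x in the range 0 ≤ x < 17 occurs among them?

8

Euclid: 370 = 10·34 + 30; 34 = 1·30 + 4; 30 = 7·4 + 2; 4 = 2·2 + 0 → gcd = 2; 2 = 2·1.
Back-substitution yields 370·(8) + 34·(-87) = 2, so one solution is x = 8·1 = 8, y = -87·1 = -87.
Solutions in x differ by 34/2 = 17; the one in [0, 17) is 8 mod 17 = 8.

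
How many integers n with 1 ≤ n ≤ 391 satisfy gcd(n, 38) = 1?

38 = 2·19. Inclusion–exclusion on these primes:
391 − ⌊391/2⌋ − ⌊391/19⌋ + ⌊391/38⌋ = 186

186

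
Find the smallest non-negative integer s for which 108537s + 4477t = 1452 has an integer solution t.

26

Euclid: 108537 = 24·4477 + 1089; 4477 = 4·1089 + 121; 1089 = 9·121 + 0 → gcd = 121; 1452 = 121·12.
Back-substitution yields 108537·(-4) + 4477·(97) = 121, so one solution is s = -4·12 = -48, t = 97·12 = 1164.
Solutions in s differ by 4477/121 = 37; the one in [0, 37) is -48 mod 37 = 26.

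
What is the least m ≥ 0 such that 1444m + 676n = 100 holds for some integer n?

Euclid: 1444 = 2·676 + 92; 676 = 7·92 + 32; 92 = 2·32 + 28; 32 = 1·28 + 4; 28 = 7·4 + 0 → gcd = 4; 100 = 4·25.
Back-substitution yields 1444·(-22) + 676·(47) = 4, so one solution is m = -22·25 = -550, n = 47·25 = 1175.
Solutions in m differ by 676/4 = 169; the one in [0, 169) is -550 mod 169 = 126.

126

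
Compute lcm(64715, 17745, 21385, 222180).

64715 = 5 · 7 · 43²; 17745 = 3 · 5 · 7 · 13²; 21385 = 5 · 7 · 13 · 47; 222180 = 2² · 3 · 5 · 7 · 23²
lcm takes max exponent of each prime: 2² · 3 · 5 · 7 · 13² · 23² · 43² · 47 = 3263070343260

3263070343260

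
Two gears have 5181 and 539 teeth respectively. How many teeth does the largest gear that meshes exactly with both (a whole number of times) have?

Euclid: 5181 = 9·539 + 330; 539 = 1·330 + 209; 330 = 1·209 + 121; 209 = 1·121 + 88; 121 = 1·88 + 33; 88 = 2·33 + 22; 33 = 1·22 + 11; 22 = 2·11 + 0. Last nonzero remainder: 11.

11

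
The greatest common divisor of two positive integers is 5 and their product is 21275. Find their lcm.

gcd·lcm = product, so lcm = 21275/5 = 4255.

4255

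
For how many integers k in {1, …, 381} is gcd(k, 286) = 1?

160

286 = 2·11·13. Inclusion–exclusion on these primes:
381 − ⌊381/2⌋ − ⌊381/11⌋ − ⌊381/13⌋ + ⌊381/22⌋ + ⌊381/26⌋ + ⌊381/143⌋ − ⌊381/286⌋ = 160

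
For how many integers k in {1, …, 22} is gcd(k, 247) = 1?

20

247 = 13·19. Inclusion–exclusion on these primes:
22 − ⌊22/13⌋ − ⌊22/19⌋ + ⌊22/247⌋ = 20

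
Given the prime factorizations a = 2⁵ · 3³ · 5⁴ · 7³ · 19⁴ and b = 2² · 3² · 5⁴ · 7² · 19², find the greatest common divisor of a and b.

398002500

min exponent per shared prime: 2² · 3² · 5⁴ · 7² · 19² = 398002500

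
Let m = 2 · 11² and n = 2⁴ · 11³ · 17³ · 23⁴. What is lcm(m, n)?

max exponent per prime: 2⁴ · 11³ · 17³ · 23⁴ = 29278993707568

29278993707568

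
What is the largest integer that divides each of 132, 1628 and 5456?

44

gcd(132, 1628): 1628 = 12·132 + 44; 132 = 3·44 + 0 → 44
gcd(44, 5456): 5456 = 124·44 + 0 → 44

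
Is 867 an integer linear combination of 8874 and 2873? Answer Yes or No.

By Bézout, 8874x − 2873y = 867 has integer solutions iff gcd(8874, 2873) | 867.
Euclid: 8874 = 3·2873 + 255; 2873 = 11·255 + 68; 255 = 3·68 + 51; 68 = 1·51 + 17; 51 = 3·17 + 0. gcd = 17; 867 mod 17 = 0. Yes.

Yes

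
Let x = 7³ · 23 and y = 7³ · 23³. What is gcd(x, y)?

min exponent per shared prime: 7³ · 23 = 7889

7889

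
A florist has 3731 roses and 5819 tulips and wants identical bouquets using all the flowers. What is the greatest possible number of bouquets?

1

Euclid: 5819 = 1·3731 + 2088; 3731 = 1·2088 + 1643; 2088 = 1·1643 + 445; 1643 = 3·445 + 308; 445 = 1·308 + 137; 308 = 2·137 + 34; 137 = 4·34 + 1; 34 = 34·1 + 0. Last nonzero remainder: 1.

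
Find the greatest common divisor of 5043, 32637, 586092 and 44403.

5043 = 3 · 41²; 32637 = 3 · 11 · 23 · 43; 586092 = 2² · 3 · 13² · 17²; 44403 = 3 · 19² · 41
gcd takes min exponent of each prime: 3 = 3

3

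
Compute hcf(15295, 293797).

15295 = 5 · 7 · 19 · 23
293797 = 7 · 19 · 47²
Common: 7 · 19 = 133

133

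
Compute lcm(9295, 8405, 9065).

28327934635

9295 = 5 · 11 · 13²; 8405 = 5 · 41²; 9065 = 5 · 7² · 37
lcm takes max exponent of each prime: 5 · 7² · 11 · 13² · 37 · 41² = 28327934635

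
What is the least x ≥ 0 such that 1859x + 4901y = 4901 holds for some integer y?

Euclid: 4901 = 2·1859 + 1183; 1859 = 1·1183 + 676; 1183 = 1·676 + 507; 676 = 1·507 + 169; 507 = 3·169 + 0 → gcd = 169; 4901 = 169·29.
Back-substitution yields 1859·(8) + 4901·(-3) = 169, so one solution is x = 8·29 = 232, y = -3·29 = -87.
Solutions in x differ by 4901/169 = 29; the one in [0, 29) is 232 mod 29 = 0.

0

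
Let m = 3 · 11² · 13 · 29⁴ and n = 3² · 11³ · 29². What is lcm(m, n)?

max exponent per prime: 3² · 11³ · 13 · 29⁴ = 110142748287

110142748287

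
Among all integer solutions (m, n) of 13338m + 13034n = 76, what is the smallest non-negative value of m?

86

Euclid: 13338 = 1·13034 + 304; 13034 = 42·304 + 266; 304 = 1·266 + 38; 266 = 7·38 + 0 → gcd = 38; 76 = 38·2.
Back-substitution yields 13338·(43) + 13034·(-44) = 38, so one solution is m = 43·2 = 86, n = -44·2 = -88.
Solutions in m differ by 13034/38 = 343; the one in [0, 343) is 86 mod 343 = 86.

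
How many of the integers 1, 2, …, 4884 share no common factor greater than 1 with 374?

2089

Prime factors of 374: 2, 11, 17. Count integers ≤ 4884 divisible by none of them.
By inclusion–exclusion: 4884 − ⌊4884/2⌋ − ⌊4884/11⌋ − ⌊4884/17⌋ + ⌊4884/22⌋ + ⌊4884/34⌋ + ⌊4884/187⌋ − ⌊4884/374⌋ = 2089.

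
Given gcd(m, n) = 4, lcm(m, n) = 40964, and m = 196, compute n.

m·n = gcd·lcm = 4·40964 = 163856, so n = 163856/196 = 836.

836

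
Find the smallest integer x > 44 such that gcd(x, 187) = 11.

187 = 11·17. Any x with gcd(x, 187) = 11 is a multiple of 11, say 11s, with s coprime to 17.
Need s > 44/11, so s ≥ 5. First s ≥ 5 with gcd(s, 17) = 1 is s = 5. Thus x = 11·5 = 55.

55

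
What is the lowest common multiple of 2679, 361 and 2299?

2679 = 3 · 19 · 47; 361 = 19²; 2299 = 11² · 19
lcm takes max exponent of each prime: 3 · 11² · 19² · 47 = 6159021

6159021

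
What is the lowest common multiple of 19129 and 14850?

25824150

gcd first: 19129 = 1·14850 + 4279; 14850 = 3·4279 + 2013; 4279 = 2·2013 + 253; 2013 = 7·253 + 242; 253 = 1·242 + 11; 242 = 22·11 + 0 → gcd = 11
lcm = 19129·14850/gcd = 284065650/11 = 25824150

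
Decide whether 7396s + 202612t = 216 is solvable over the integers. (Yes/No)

By Bézout, 7396s + 202612t = 216 has integer solutions iff gcd(7396, 202612) | 216.
Euclid: 202612 = 27·7396 + 2920; 7396 = 2·2920 + 1556; 2920 = 1·1556 + 1364; 1556 = 1·1364 + 192; 1364 = 7·192 + 20; 192 = 9·20 + 12; 20 = 1·12 + 8; 12 = 1·8 + 4; 8 = 2·4 + 0. gcd = 4; 216 mod 4 = 0. Yes.

Yes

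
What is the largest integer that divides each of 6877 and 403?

Euclid: 6877 = 17·403 + 26; 403 = 15·26 + 13; 26 = 2·13 + 0. Last nonzero remainder: 13.

13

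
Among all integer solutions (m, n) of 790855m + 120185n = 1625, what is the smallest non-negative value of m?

1127

Euclid: 790855 = 6·120185 + 69745; 120185 = 1·69745 + 50440; 69745 = 1·50440 + 19305; 50440 = 2·19305 + 11830; 19305 = 1·11830 + 7475; 11830 = 1·7475 + 4355; 7475 = 1·4355 + 3120; 4355 = 1·3120 + 1235; 3120 = 2·1235 + 650; 1235 = 1·650 + 585; 650 = 1·585 + 65; 585 = 9·65 + 0 → gcd = 65; 1625 = 65·25.
Back-substitution yields 790855·(193) + 120185·(-1270) = 65, so one solution is m = 193·25 = 4825, n = -1270·25 = -31750.
Solutions in m differ by 120185/65 = 1849; the one in [0, 1849) is 4825 mod 1849 = 1127.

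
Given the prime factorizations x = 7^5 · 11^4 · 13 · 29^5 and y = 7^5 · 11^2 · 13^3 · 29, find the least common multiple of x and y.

11088709016516442311

max exponent per prime: 7^5 · 11^4 · 13^3 · 29^5 = 11088709016516442311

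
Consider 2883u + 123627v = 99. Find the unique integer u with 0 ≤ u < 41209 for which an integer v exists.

Reduce mod 123627: 2883u ≡ 99 (mod 123627). With g = gcd(2883, 123627) = 3 dividing 99, divide through: 961u ≡ 33 (mod 41209).
Since gcd(961, 41209) = 1, u ≡ 33·(961)⁻¹ ≡ 40137 (mod 41209). Smallest non-negative: 40137.

40137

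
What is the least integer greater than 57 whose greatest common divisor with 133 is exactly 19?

gcd(m, 133) = 19 forces 19 | m; write m = 19s. Then gcd(19s, 19·7) = 19·gcd(s, 7), so need gcd(s, 7) = 1.
19s > 57 gives s ≥ 4. The least s ≥ 4 coprime to 7 is 4, so m = 19·4 = 76.

76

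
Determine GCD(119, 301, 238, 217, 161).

7

119 = 7 · 17; 301 = 7 · 43; 238 = 2 · 7 · 17; 217 = 7 · 31; 161 = 7 · 23
gcd takes min exponent of each prime: 7 = 7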